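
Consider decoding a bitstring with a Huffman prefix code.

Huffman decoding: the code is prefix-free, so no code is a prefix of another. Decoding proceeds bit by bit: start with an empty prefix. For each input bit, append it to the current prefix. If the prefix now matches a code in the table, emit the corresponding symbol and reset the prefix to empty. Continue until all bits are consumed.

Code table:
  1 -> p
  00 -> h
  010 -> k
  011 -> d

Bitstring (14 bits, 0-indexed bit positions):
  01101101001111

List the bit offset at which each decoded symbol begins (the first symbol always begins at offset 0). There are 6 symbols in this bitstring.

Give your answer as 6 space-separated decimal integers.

Answer: 0 3 6 9 12 13

Derivation:
Bit 0: prefix='0' (no match yet)
Bit 1: prefix='01' (no match yet)
Bit 2: prefix='011' -> emit 'd', reset
Bit 3: prefix='0' (no match yet)
Bit 4: prefix='01' (no match yet)
Bit 5: prefix='011' -> emit 'd', reset
Bit 6: prefix='0' (no match yet)
Bit 7: prefix='01' (no match yet)
Bit 8: prefix='010' -> emit 'k', reset
Bit 9: prefix='0' (no match yet)
Bit 10: prefix='01' (no match yet)
Bit 11: prefix='011' -> emit 'd', reset
Bit 12: prefix='1' -> emit 'p', reset
Bit 13: prefix='1' -> emit 'p', reset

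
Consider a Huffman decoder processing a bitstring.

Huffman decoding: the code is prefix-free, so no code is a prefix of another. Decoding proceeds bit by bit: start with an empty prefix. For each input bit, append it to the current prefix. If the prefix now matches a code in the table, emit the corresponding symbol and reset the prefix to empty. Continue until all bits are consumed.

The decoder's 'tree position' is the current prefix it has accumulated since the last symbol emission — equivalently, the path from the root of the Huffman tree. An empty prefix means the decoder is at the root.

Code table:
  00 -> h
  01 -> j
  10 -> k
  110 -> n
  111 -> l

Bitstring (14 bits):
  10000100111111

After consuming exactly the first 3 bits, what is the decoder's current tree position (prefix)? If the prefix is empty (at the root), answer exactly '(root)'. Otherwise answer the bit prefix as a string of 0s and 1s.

Answer: 0

Derivation:
Bit 0: prefix='1' (no match yet)
Bit 1: prefix='10' -> emit 'k', reset
Bit 2: prefix='0' (no match yet)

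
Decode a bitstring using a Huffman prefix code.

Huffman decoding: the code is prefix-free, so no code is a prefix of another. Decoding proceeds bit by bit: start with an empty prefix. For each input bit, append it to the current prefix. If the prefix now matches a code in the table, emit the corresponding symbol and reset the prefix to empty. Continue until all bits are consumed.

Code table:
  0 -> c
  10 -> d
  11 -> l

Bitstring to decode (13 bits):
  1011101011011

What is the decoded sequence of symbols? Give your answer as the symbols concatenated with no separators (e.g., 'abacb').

Answer: dlddlcl

Derivation:
Bit 0: prefix='1' (no match yet)
Bit 1: prefix='10' -> emit 'd', reset
Bit 2: prefix='1' (no match yet)
Bit 3: prefix='11' -> emit 'l', reset
Bit 4: prefix='1' (no match yet)
Bit 5: prefix='10' -> emit 'd', reset
Bit 6: prefix='1' (no match yet)
Bit 7: prefix='10' -> emit 'd', reset
Bit 8: prefix='1' (no match yet)
Bit 9: prefix='11' -> emit 'l', reset
Bit 10: prefix='0' -> emit 'c', reset
Bit 11: prefix='1' (no match yet)
Bit 12: prefix='11' -> emit 'l', reset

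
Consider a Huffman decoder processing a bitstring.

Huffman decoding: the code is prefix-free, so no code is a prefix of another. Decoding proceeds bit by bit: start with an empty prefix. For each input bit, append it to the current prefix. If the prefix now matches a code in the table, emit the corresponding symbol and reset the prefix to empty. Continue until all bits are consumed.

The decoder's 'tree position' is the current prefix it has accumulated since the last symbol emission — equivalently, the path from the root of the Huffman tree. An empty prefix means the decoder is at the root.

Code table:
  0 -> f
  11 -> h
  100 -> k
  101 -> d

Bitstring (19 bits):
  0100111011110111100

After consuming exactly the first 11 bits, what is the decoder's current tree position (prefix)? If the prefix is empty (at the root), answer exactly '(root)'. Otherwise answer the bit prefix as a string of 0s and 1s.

Answer: (root)

Derivation:
Bit 0: prefix='0' -> emit 'f', reset
Bit 1: prefix='1' (no match yet)
Bit 2: prefix='10' (no match yet)
Bit 3: prefix='100' -> emit 'k', reset
Bit 4: prefix='1' (no match yet)
Bit 5: prefix='11' -> emit 'h', reset
Bit 6: prefix='1' (no match yet)
Bit 7: prefix='10' (no match yet)
Bit 8: prefix='101' -> emit 'd', reset
Bit 9: prefix='1' (no match yet)
Bit 10: prefix='11' -> emit 'h', reset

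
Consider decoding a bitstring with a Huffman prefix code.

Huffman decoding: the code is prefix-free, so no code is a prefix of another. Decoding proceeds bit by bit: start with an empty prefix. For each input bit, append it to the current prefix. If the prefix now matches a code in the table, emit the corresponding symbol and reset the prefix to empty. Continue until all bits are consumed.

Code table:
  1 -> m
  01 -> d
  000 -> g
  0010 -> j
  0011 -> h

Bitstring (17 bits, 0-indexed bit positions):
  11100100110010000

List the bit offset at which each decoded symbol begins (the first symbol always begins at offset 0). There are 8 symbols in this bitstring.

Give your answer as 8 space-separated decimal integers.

Bit 0: prefix='1' -> emit 'm', reset
Bit 1: prefix='1' -> emit 'm', reset
Bit 2: prefix='1' -> emit 'm', reset
Bit 3: prefix='0' (no match yet)
Bit 4: prefix='00' (no match yet)
Bit 5: prefix='001' (no match yet)
Bit 6: prefix='0010' -> emit 'j', reset
Bit 7: prefix='0' (no match yet)
Bit 8: prefix='01' -> emit 'd', reset
Bit 9: prefix='1' -> emit 'm', reset
Bit 10: prefix='0' (no match yet)
Bit 11: prefix='00' (no match yet)
Bit 12: prefix='001' (no match yet)
Bit 13: prefix='0010' -> emit 'j', reset
Bit 14: prefix='0' (no match yet)
Bit 15: prefix='00' (no match yet)
Bit 16: prefix='000' -> emit 'g', reset

Answer: 0 1 2 3 7 9 10 14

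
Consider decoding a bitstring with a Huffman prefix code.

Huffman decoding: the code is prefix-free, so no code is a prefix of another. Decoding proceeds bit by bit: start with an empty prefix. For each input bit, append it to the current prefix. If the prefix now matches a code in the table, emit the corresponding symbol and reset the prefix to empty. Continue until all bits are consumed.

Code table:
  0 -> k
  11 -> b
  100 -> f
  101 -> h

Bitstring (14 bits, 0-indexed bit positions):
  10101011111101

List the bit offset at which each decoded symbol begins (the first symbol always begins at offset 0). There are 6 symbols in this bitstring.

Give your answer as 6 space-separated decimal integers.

Bit 0: prefix='1' (no match yet)
Bit 1: prefix='10' (no match yet)
Bit 2: prefix='101' -> emit 'h', reset
Bit 3: prefix='0' -> emit 'k', reset
Bit 4: prefix='1' (no match yet)
Bit 5: prefix='10' (no match yet)
Bit 6: prefix='101' -> emit 'h', reset
Bit 7: prefix='1' (no match yet)
Bit 8: prefix='11' -> emit 'b', reset
Bit 9: prefix='1' (no match yet)
Bit 10: prefix='11' -> emit 'b', reset
Bit 11: prefix='1' (no match yet)
Bit 12: prefix='10' (no match yet)
Bit 13: prefix='101' -> emit 'h', reset

Answer: 0 3 4 7 9 11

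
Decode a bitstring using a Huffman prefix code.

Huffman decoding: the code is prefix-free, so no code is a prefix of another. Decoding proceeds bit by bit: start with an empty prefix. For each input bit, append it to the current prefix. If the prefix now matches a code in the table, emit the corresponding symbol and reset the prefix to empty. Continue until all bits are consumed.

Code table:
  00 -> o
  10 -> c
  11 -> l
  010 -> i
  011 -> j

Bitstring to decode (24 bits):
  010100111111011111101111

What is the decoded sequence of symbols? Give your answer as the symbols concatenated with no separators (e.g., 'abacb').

Answer: icjlljlljl

Derivation:
Bit 0: prefix='0' (no match yet)
Bit 1: prefix='01' (no match yet)
Bit 2: prefix='010' -> emit 'i', reset
Bit 3: prefix='1' (no match yet)
Bit 4: prefix='10' -> emit 'c', reset
Bit 5: prefix='0' (no match yet)
Bit 6: prefix='01' (no match yet)
Bit 7: prefix='011' -> emit 'j', reset
Bit 8: prefix='1' (no match yet)
Bit 9: prefix='11' -> emit 'l', reset
Bit 10: prefix='1' (no match yet)
Bit 11: prefix='11' -> emit 'l', reset
Bit 12: prefix='0' (no match yet)
Bit 13: prefix='01' (no match yet)
Bit 14: prefix='011' -> emit 'j', reset
Bit 15: prefix='1' (no match yet)
Bit 16: prefix='11' -> emit 'l', reset
Bit 17: prefix='1' (no match yet)
Bit 18: prefix='11' -> emit 'l', reset
Bit 19: prefix='0' (no match yet)
Bit 20: prefix='01' (no match yet)
Bit 21: prefix='011' -> emit 'j', reset
Bit 22: prefix='1' (no match yet)
Bit 23: prefix='11' -> emit 'l', reset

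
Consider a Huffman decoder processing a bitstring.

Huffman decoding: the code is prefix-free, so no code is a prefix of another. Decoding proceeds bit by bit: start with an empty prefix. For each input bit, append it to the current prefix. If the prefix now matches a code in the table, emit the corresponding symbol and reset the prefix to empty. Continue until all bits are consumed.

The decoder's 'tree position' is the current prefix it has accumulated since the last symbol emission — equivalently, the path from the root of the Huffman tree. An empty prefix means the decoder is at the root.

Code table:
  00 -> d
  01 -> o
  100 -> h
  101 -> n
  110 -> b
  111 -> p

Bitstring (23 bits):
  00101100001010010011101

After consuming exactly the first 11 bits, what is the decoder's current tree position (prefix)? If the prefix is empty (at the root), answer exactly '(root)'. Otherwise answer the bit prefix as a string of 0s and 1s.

Answer: 1

Derivation:
Bit 0: prefix='0' (no match yet)
Bit 1: prefix='00' -> emit 'd', reset
Bit 2: prefix='1' (no match yet)
Bit 3: prefix='10' (no match yet)
Bit 4: prefix='101' -> emit 'n', reset
Bit 5: prefix='1' (no match yet)
Bit 6: prefix='10' (no match yet)
Bit 7: prefix='100' -> emit 'h', reset
Bit 8: prefix='0' (no match yet)
Bit 9: prefix='00' -> emit 'd', reset
Bit 10: prefix='1' (no match yet)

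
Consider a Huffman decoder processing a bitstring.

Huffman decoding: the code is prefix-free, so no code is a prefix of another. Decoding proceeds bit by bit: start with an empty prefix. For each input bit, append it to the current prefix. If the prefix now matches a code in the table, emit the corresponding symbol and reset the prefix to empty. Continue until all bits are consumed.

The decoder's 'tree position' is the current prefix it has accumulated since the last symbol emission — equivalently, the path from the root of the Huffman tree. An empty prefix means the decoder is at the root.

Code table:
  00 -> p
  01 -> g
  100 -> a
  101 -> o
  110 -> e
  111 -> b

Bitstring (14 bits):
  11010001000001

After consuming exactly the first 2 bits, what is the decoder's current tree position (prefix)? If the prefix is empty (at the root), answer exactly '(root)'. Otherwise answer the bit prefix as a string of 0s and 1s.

Answer: 11

Derivation:
Bit 0: prefix='1' (no match yet)
Bit 1: prefix='11' (no match yet)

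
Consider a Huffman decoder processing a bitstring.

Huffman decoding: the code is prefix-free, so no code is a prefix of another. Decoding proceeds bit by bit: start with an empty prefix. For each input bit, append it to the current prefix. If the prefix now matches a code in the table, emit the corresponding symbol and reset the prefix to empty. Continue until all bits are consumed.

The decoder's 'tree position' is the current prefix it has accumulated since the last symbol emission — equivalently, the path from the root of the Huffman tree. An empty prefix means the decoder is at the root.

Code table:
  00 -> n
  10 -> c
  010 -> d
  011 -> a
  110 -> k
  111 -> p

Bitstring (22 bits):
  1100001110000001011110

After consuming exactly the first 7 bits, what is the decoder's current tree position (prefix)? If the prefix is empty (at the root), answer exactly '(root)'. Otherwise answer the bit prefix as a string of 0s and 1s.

Bit 0: prefix='1' (no match yet)
Bit 1: prefix='11' (no match yet)
Bit 2: prefix='110' -> emit 'k', reset
Bit 3: prefix='0' (no match yet)
Bit 4: prefix='00' -> emit 'n', reset
Bit 5: prefix='0' (no match yet)
Bit 6: prefix='01' (no match yet)

Answer: 01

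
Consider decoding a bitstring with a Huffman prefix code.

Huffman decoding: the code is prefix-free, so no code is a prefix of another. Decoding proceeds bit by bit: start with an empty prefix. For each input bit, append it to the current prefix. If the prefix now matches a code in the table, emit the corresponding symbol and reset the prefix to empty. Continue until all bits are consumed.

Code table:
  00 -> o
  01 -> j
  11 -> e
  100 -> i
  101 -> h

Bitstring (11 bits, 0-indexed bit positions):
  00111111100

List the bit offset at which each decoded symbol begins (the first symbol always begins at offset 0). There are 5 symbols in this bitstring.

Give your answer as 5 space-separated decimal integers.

Answer: 0 2 4 6 8

Derivation:
Bit 0: prefix='0' (no match yet)
Bit 1: prefix='00' -> emit 'o', reset
Bit 2: prefix='1' (no match yet)
Bit 3: prefix='11' -> emit 'e', reset
Bit 4: prefix='1' (no match yet)
Bit 5: prefix='11' -> emit 'e', reset
Bit 6: prefix='1' (no match yet)
Bit 7: prefix='11' -> emit 'e', reset
Bit 8: prefix='1' (no match yet)
Bit 9: prefix='10' (no match yet)
Bit 10: prefix='100' -> emit 'i', reset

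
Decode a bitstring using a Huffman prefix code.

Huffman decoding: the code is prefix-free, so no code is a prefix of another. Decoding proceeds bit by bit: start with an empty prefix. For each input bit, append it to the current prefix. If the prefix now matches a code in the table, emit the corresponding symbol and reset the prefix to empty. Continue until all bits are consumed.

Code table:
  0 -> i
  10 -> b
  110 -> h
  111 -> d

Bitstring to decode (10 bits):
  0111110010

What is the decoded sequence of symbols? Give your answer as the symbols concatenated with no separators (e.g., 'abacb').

Answer: idhib

Derivation:
Bit 0: prefix='0' -> emit 'i', reset
Bit 1: prefix='1' (no match yet)
Bit 2: prefix='11' (no match yet)
Bit 3: prefix='111' -> emit 'd', reset
Bit 4: prefix='1' (no match yet)
Bit 5: prefix='11' (no match yet)
Bit 6: prefix='110' -> emit 'h', reset
Bit 7: prefix='0' -> emit 'i', reset
Bit 8: prefix='1' (no match yet)
Bit 9: prefix='10' -> emit 'b', reset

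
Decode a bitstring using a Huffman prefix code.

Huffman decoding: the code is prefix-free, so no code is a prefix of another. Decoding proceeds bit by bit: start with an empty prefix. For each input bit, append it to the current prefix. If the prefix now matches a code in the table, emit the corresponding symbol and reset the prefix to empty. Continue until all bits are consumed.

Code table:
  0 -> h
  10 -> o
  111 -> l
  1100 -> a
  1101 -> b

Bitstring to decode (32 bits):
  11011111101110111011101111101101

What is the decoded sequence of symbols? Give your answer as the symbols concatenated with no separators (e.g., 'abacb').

Bit 0: prefix='1' (no match yet)
Bit 1: prefix='11' (no match yet)
Bit 2: prefix='110' (no match yet)
Bit 3: prefix='1101' -> emit 'b', reset
Bit 4: prefix='1' (no match yet)
Bit 5: prefix='11' (no match yet)
Bit 6: prefix='111' -> emit 'l', reset
Bit 7: prefix='1' (no match yet)
Bit 8: prefix='11' (no match yet)
Bit 9: prefix='110' (no match yet)
Bit 10: prefix='1101' -> emit 'b', reset
Bit 11: prefix='1' (no match yet)
Bit 12: prefix='11' (no match yet)
Bit 13: prefix='110' (no match yet)
Bit 14: prefix='1101' -> emit 'b', reset
Bit 15: prefix='1' (no match yet)
Bit 16: prefix='11' (no match yet)
Bit 17: prefix='110' (no match yet)
Bit 18: prefix='1101' -> emit 'b', reset
Bit 19: prefix='1' (no match yet)
Bit 20: prefix='11' (no match yet)
Bit 21: prefix='110' (no match yet)
Bit 22: prefix='1101' -> emit 'b', reset
Bit 23: prefix='1' (no match yet)
Bit 24: prefix='11' (no match yet)
Bit 25: prefix='111' -> emit 'l', reset
Bit 26: prefix='1' (no match yet)
Bit 27: prefix='10' -> emit 'o', reset
Bit 28: prefix='1' (no match yet)
Bit 29: prefix='11' (no match yet)
Bit 30: prefix='110' (no match yet)
Bit 31: prefix='1101' -> emit 'b', reset

Answer: blbbbblob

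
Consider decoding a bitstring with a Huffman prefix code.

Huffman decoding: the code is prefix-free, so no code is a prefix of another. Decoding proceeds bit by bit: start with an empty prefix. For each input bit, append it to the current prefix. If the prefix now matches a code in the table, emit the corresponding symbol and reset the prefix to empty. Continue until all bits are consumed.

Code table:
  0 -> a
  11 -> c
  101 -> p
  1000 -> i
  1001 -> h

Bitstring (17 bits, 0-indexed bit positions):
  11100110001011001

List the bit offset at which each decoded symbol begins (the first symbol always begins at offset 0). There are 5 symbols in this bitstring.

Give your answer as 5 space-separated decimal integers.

Answer: 0 2 6 10 13

Derivation:
Bit 0: prefix='1' (no match yet)
Bit 1: prefix='11' -> emit 'c', reset
Bit 2: prefix='1' (no match yet)
Bit 3: prefix='10' (no match yet)
Bit 4: prefix='100' (no match yet)
Bit 5: prefix='1001' -> emit 'h', reset
Bit 6: prefix='1' (no match yet)
Bit 7: prefix='10' (no match yet)
Bit 8: prefix='100' (no match yet)
Bit 9: prefix='1000' -> emit 'i', reset
Bit 10: prefix='1' (no match yet)
Bit 11: prefix='10' (no match yet)
Bit 12: prefix='101' -> emit 'p', reset
Bit 13: prefix='1' (no match yet)
Bit 14: prefix='10' (no match yet)
Bit 15: prefix='100' (no match yet)
Bit 16: prefix='1001' -> emit 'h', reset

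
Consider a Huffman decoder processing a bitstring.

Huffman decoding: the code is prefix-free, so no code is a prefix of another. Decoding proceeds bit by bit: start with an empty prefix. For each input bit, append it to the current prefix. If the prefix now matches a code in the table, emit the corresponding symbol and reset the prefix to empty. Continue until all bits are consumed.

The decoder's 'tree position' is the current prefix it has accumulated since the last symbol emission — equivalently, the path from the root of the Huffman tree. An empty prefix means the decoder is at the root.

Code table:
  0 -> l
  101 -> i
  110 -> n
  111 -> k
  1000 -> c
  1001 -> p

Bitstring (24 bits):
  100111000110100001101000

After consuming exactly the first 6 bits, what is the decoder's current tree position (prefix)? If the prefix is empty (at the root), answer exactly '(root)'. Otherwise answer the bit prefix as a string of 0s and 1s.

Bit 0: prefix='1' (no match yet)
Bit 1: prefix='10' (no match yet)
Bit 2: prefix='100' (no match yet)
Bit 3: prefix='1001' -> emit 'p', reset
Bit 4: prefix='1' (no match yet)
Bit 5: prefix='11' (no match yet)

Answer: 11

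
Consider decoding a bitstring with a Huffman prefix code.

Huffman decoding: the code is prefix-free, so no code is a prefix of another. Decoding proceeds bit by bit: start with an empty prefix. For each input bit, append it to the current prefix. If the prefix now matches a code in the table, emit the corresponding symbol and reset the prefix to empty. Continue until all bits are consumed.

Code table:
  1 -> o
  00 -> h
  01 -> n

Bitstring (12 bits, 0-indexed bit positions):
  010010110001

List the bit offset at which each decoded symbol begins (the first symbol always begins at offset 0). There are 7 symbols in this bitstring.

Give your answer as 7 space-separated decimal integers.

Bit 0: prefix='0' (no match yet)
Bit 1: prefix='01' -> emit 'n', reset
Bit 2: prefix='0' (no match yet)
Bit 3: prefix='00' -> emit 'h', reset
Bit 4: prefix='1' -> emit 'o', reset
Bit 5: prefix='0' (no match yet)
Bit 6: prefix='01' -> emit 'n', reset
Bit 7: prefix='1' -> emit 'o', reset
Bit 8: prefix='0' (no match yet)
Bit 9: prefix='00' -> emit 'h', reset
Bit 10: prefix='0' (no match yet)
Bit 11: prefix='01' -> emit 'n', reset

Answer: 0 2 4 5 7 8 10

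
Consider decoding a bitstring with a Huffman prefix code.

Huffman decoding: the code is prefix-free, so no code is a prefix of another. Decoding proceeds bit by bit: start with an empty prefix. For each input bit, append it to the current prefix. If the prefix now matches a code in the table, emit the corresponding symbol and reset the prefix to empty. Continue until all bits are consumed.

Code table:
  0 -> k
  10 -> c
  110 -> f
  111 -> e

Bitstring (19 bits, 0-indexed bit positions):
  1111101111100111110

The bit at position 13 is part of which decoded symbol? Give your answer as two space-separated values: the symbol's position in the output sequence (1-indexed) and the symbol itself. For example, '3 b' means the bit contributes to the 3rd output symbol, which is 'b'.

Bit 0: prefix='1' (no match yet)
Bit 1: prefix='11' (no match yet)
Bit 2: prefix='111' -> emit 'e', reset
Bit 3: prefix='1' (no match yet)
Bit 4: prefix='11' (no match yet)
Bit 5: prefix='110' -> emit 'f', reset
Bit 6: prefix='1' (no match yet)
Bit 7: prefix='11' (no match yet)
Bit 8: prefix='111' -> emit 'e', reset
Bit 9: prefix='1' (no match yet)
Bit 10: prefix='11' (no match yet)
Bit 11: prefix='110' -> emit 'f', reset
Bit 12: prefix='0' -> emit 'k', reset
Bit 13: prefix='1' (no match yet)
Bit 14: prefix='11' (no match yet)
Bit 15: prefix='111' -> emit 'e', reset
Bit 16: prefix='1' (no match yet)
Bit 17: prefix='11' (no match yet)

Answer: 6 e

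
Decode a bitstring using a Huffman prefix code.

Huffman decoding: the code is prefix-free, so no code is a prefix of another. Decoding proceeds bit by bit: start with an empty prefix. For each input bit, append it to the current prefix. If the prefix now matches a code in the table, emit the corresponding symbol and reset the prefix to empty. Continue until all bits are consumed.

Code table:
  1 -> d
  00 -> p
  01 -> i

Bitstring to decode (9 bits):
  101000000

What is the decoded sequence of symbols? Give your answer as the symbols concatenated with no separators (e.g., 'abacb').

Answer: dippp

Derivation:
Bit 0: prefix='1' -> emit 'd', reset
Bit 1: prefix='0' (no match yet)
Bit 2: prefix='01' -> emit 'i', reset
Bit 3: prefix='0' (no match yet)
Bit 4: prefix='00' -> emit 'p', reset
Bit 5: prefix='0' (no match yet)
Bit 6: prefix='00' -> emit 'p', reset
Bit 7: prefix='0' (no match yet)
Bit 8: prefix='00' -> emit 'p', reset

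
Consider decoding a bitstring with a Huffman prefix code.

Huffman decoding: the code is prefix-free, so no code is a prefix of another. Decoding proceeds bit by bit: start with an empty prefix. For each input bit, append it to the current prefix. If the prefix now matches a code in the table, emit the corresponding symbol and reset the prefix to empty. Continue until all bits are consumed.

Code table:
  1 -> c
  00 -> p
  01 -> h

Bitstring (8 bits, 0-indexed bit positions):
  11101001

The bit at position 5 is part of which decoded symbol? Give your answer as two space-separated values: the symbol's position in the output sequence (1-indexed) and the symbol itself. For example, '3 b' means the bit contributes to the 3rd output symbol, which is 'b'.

Answer: 5 p

Derivation:
Bit 0: prefix='1' -> emit 'c', reset
Bit 1: prefix='1' -> emit 'c', reset
Bit 2: prefix='1' -> emit 'c', reset
Bit 3: prefix='0' (no match yet)
Bit 4: prefix='01' -> emit 'h', reset
Bit 5: prefix='0' (no match yet)
Bit 6: prefix='00' -> emit 'p', reset
Bit 7: prefix='1' -> emit 'c', reset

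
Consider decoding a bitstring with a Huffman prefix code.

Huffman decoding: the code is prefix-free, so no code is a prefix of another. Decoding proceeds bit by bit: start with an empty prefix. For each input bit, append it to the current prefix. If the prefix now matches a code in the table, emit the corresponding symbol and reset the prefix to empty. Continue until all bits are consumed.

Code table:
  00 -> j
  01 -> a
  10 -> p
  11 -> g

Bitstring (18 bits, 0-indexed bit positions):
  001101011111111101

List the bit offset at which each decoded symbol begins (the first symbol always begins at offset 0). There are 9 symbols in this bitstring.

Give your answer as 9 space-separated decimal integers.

Bit 0: prefix='0' (no match yet)
Bit 1: prefix='00' -> emit 'j', reset
Bit 2: prefix='1' (no match yet)
Bit 3: prefix='11' -> emit 'g', reset
Bit 4: prefix='0' (no match yet)
Bit 5: prefix='01' -> emit 'a', reset
Bit 6: prefix='0' (no match yet)
Bit 7: prefix='01' -> emit 'a', reset
Bit 8: prefix='1' (no match yet)
Bit 9: prefix='11' -> emit 'g', reset
Bit 10: prefix='1' (no match yet)
Bit 11: prefix='11' -> emit 'g', reset
Bit 12: prefix='1' (no match yet)
Bit 13: prefix='11' -> emit 'g', reset
Bit 14: prefix='1' (no match yet)
Bit 15: prefix='11' -> emit 'g', reset
Bit 16: prefix='0' (no match yet)
Bit 17: prefix='01' -> emit 'a', reset

Answer: 0 2 4 6 8 10 12 14 16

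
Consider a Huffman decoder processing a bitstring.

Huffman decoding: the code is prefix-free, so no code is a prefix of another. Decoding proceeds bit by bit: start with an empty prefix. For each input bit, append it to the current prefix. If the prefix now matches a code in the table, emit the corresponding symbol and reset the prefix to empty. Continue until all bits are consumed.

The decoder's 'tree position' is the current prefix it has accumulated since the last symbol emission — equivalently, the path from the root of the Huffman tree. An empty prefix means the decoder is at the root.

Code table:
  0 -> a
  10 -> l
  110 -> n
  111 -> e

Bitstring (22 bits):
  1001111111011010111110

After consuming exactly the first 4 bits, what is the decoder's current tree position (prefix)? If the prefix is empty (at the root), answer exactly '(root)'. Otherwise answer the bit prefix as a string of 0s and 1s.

Bit 0: prefix='1' (no match yet)
Bit 1: prefix='10' -> emit 'l', reset
Bit 2: prefix='0' -> emit 'a', reset
Bit 3: prefix='1' (no match yet)

Answer: 1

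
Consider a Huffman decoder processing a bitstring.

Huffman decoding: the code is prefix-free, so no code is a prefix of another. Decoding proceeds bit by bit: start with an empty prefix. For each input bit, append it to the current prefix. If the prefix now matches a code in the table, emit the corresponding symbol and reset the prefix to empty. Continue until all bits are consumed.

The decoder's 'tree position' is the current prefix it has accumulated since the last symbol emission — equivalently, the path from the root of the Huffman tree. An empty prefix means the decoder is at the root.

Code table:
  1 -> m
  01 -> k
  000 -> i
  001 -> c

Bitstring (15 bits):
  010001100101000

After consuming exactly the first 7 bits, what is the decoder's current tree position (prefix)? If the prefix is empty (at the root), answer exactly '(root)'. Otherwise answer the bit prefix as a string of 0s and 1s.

Bit 0: prefix='0' (no match yet)
Bit 1: prefix='01' -> emit 'k', reset
Bit 2: prefix='0' (no match yet)
Bit 3: prefix='00' (no match yet)
Bit 4: prefix='000' -> emit 'i', reset
Bit 5: prefix='1' -> emit 'm', reset
Bit 6: prefix='1' -> emit 'm', reset

Answer: (root)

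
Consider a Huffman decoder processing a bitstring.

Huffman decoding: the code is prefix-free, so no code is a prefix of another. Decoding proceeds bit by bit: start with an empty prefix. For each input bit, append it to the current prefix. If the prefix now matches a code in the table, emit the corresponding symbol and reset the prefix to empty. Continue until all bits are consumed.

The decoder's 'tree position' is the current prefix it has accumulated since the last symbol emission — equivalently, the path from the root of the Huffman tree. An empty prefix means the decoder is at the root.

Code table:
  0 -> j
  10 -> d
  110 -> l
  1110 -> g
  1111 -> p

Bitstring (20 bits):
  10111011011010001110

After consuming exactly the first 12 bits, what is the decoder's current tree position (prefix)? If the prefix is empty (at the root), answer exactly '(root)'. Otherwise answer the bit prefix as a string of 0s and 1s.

Bit 0: prefix='1' (no match yet)
Bit 1: prefix='10' -> emit 'd', reset
Bit 2: prefix='1' (no match yet)
Bit 3: prefix='11' (no match yet)
Bit 4: prefix='111' (no match yet)
Bit 5: prefix='1110' -> emit 'g', reset
Bit 6: prefix='1' (no match yet)
Bit 7: prefix='11' (no match yet)
Bit 8: prefix='110' -> emit 'l', reset
Bit 9: prefix='1' (no match yet)
Bit 10: prefix='11' (no match yet)
Bit 11: prefix='110' -> emit 'l', reset

Answer: (root)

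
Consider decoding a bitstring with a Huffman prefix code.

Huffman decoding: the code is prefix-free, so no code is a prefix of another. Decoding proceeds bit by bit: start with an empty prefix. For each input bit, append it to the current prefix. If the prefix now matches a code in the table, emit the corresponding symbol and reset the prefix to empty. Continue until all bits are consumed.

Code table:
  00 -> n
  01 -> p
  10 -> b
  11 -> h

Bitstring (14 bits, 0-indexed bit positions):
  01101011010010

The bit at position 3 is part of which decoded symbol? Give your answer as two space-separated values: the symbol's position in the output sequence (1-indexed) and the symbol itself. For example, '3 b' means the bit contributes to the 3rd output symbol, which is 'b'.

Bit 0: prefix='0' (no match yet)
Bit 1: prefix='01' -> emit 'p', reset
Bit 2: prefix='1' (no match yet)
Bit 3: prefix='10' -> emit 'b', reset
Bit 4: prefix='1' (no match yet)
Bit 5: prefix='10' -> emit 'b', reset
Bit 6: prefix='1' (no match yet)
Bit 7: prefix='11' -> emit 'h', reset

Answer: 2 b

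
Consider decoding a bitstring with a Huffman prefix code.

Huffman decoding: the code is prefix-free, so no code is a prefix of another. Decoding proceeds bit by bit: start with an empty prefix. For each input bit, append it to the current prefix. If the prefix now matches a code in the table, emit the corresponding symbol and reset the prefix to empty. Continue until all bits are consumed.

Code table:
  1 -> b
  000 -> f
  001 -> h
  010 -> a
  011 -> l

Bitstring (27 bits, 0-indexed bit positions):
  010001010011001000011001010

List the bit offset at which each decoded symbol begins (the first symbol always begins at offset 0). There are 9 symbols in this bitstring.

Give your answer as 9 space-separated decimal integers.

Bit 0: prefix='0' (no match yet)
Bit 1: prefix='01' (no match yet)
Bit 2: prefix='010' -> emit 'a', reset
Bit 3: prefix='0' (no match yet)
Bit 4: prefix='00' (no match yet)
Bit 5: prefix='001' -> emit 'h', reset
Bit 6: prefix='0' (no match yet)
Bit 7: prefix='01' (no match yet)
Bit 8: prefix='010' -> emit 'a', reset
Bit 9: prefix='0' (no match yet)
Bit 10: prefix='01' (no match yet)
Bit 11: prefix='011' -> emit 'l', reset
Bit 12: prefix='0' (no match yet)
Bit 13: prefix='00' (no match yet)
Bit 14: prefix='001' -> emit 'h', reset
Bit 15: prefix='0' (no match yet)
Bit 16: prefix='00' (no match yet)
Bit 17: prefix='000' -> emit 'f', reset
Bit 18: prefix='0' (no match yet)
Bit 19: prefix='01' (no match yet)
Bit 20: prefix='011' -> emit 'l', reset
Bit 21: prefix='0' (no match yet)
Bit 22: prefix='00' (no match yet)
Bit 23: prefix='001' -> emit 'h', reset
Bit 24: prefix='0' (no match yet)
Bit 25: prefix='01' (no match yet)
Bit 26: prefix='010' -> emit 'a', reset

Answer: 0 3 6 9 12 15 18 21 24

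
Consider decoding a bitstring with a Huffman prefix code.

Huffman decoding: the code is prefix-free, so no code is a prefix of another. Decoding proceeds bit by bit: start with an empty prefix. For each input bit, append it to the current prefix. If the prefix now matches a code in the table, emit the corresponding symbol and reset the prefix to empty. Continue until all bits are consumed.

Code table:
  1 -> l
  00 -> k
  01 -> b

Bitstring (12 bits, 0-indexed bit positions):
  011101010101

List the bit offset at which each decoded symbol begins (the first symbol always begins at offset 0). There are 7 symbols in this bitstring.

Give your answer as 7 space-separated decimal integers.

Bit 0: prefix='0' (no match yet)
Bit 1: prefix='01' -> emit 'b', reset
Bit 2: prefix='1' -> emit 'l', reset
Bit 3: prefix='1' -> emit 'l', reset
Bit 4: prefix='0' (no match yet)
Bit 5: prefix='01' -> emit 'b', reset
Bit 6: prefix='0' (no match yet)
Bit 7: prefix='01' -> emit 'b', reset
Bit 8: prefix='0' (no match yet)
Bit 9: prefix='01' -> emit 'b', reset
Bit 10: prefix='0' (no match yet)
Bit 11: prefix='01' -> emit 'b', reset

Answer: 0 2 3 4 6 8 10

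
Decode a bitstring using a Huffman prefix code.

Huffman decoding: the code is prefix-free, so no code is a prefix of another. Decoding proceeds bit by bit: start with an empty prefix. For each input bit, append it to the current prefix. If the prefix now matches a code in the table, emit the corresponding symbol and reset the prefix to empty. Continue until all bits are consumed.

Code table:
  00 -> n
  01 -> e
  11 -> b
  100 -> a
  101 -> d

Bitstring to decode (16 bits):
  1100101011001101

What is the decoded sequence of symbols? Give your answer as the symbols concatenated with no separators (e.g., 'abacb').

Bit 0: prefix='1' (no match yet)
Bit 1: prefix='11' -> emit 'b', reset
Bit 2: prefix='0' (no match yet)
Bit 3: prefix='00' -> emit 'n', reset
Bit 4: prefix='1' (no match yet)
Bit 5: prefix='10' (no match yet)
Bit 6: prefix='101' -> emit 'd', reset
Bit 7: prefix='0' (no match yet)
Bit 8: prefix='01' -> emit 'e', reset
Bit 9: prefix='1' (no match yet)
Bit 10: prefix='10' (no match yet)
Bit 11: prefix='100' -> emit 'a', reset
Bit 12: prefix='1' (no match yet)
Bit 13: prefix='11' -> emit 'b', reset
Bit 14: prefix='0' (no match yet)
Bit 15: prefix='01' -> emit 'e', reset

Answer: bndeabe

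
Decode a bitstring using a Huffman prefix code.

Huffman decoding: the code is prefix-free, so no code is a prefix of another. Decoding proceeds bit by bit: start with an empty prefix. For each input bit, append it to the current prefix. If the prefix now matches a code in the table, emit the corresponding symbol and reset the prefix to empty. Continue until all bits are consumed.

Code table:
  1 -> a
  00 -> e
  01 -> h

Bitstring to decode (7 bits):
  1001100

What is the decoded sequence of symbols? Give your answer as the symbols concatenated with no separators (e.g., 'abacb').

Bit 0: prefix='1' -> emit 'a', reset
Bit 1: prefix='0' (no match yet)
Bit 2: prefix='00' -> emit 'e', reset
Bit 3: prefix='1' -> emit 'a', reset
Bit 4: prefix='1' -> emit 'a', reset
Bit 5: prefix='0' (no match yet)
Bit 6: prefix='00' -> emit 'e', reset

Answer: aeaae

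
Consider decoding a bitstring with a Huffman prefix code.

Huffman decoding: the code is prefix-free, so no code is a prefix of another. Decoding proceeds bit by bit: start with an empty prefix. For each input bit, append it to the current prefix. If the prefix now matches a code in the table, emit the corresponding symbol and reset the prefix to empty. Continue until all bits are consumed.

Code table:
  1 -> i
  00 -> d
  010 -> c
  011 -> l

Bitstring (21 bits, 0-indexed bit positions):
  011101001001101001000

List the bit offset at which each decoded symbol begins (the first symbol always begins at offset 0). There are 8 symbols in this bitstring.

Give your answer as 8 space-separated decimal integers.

Bit 0: prefix='0' (no match yet)
Bit 1: prefix='01' (no match yet)
Bit 2: prefix='011' -> emit 'l', reset
Bit 3: prefix='1' -> emit 'i', reset
Bit 4: prefix='0' (no match yet)
Bit 5: prefix='01' (no match yet)
Bit 6: prefix='010' -> emit 'c', reset
Bit 7: prefix='0' (no match yet)
Bit 8: prefix='01' (no match yet)
Bit 9: prefix='010' -> emit 'c', reset
Bit 10: prefix='0' (no match yet)
Bit 11: prefix='01' (no match yet)
Bit 12: prefix='011' -> emit 'l', reset
Bit 13: prefix='0' (no match yet)
Bit 14: prefix='01' (no match yet)
Bit 15: prefix='010' -> emit 'c', reset
Bit 16: prefix='0' (no match yet)
Bit 17: prefix='01' (no match yet)
Bit 18: prefix='010' -> emit 'c', reset
Bit 19: prefix='0' (no match yet)
Bit 20: prefix='00' -> emit 'd', reset

Answer: 0 3 4 7 10 13 16 19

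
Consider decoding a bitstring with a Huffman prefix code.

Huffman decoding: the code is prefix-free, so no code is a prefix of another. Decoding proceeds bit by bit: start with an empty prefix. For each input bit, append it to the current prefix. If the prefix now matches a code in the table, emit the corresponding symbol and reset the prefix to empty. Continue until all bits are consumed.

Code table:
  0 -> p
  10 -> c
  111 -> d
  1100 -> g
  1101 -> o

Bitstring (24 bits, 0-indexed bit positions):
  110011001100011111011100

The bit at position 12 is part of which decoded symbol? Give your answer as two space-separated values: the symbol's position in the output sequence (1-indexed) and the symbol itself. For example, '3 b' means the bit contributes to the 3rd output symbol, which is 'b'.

Bit 0: prefix='1' (no match yet)
Bit 1: prefix='11' (no match yet)
Bit 2: prefix='110' (no match yet)
Bit 3: prefix='1100' -> emit 'g', reset
Bit 4: prefix='1' (no match yet)
Bit 5: prefix='11' (no match yet)
Bit 6: prefix='110' (no match yet)
Bit 7: prefix='1100' -> emit 'g', reset
Bit 8: prefix='1' (no match yet)
Bit 9: prefix='11' (no match yet)
Bit 10: prefix='110' (no match yet)
Bit 11: prefix='1100' -> emit 'g', reset
Bit 12: prefix='0' -> emit 'p', reset
Bit 13: prefix='1' (no match yet)
Bit 14: prefix='11' (no match yet)
Bit 15: prefix='111' -> emit 'd', reset
Bit 16: prefix='1' (no match yet)

Answer: 4 p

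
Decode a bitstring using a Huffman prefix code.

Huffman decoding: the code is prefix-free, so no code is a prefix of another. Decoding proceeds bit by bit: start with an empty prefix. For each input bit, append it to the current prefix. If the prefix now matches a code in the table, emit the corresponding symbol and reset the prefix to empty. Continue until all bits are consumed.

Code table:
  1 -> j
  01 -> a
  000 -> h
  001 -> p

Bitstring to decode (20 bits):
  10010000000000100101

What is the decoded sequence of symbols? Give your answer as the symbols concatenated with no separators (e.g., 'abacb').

Answer: jphhhapa

Derivation:
Bit 0: prefix='1' -> emit 'j', reset
Bit 1: prefix='0' (no match yet)
Bit 2: prefix='00' (no match yet)
Bit 3: prefix='001' -> emit 'p', reset
Bit 4: prefix='0' (no match yet)
Bit 5: prefix='00' (no match yet)
Bit 6: prefix='000' -> emit 'h', reset
Bit 7: prefix='0' (no match yet)
Bit 8: prefix='00' (no match yet)
Bit 9: prefix='000' -> emit 'h', reset
Bit 10: prefix='0' (no match yet)
Bit 11: prefix='00' (no match yet)
Bit 12: prefix='000' -> emit 'h', reset
Bit 13: prefix='0' (no match yet)
Bit 14: prefix='01' -> emit 'a', reset
Bit 15: prefix='0' (no match yet)
Bit 16: prefix='00' (no match yet)
Bit 17: prefix='001' -> emit 'p', reset
Bit 18: prefix='0' (no match yet)
Bit 19: prefix='01' -> emit 'a', reset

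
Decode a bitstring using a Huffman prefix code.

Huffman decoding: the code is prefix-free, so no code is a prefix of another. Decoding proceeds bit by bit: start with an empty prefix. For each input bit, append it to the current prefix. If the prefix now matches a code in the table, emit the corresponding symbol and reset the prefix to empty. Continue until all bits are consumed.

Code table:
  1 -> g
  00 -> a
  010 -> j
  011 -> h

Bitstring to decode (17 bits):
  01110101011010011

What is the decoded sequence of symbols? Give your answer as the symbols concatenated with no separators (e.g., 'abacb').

Bit 0: prefix='0' (no match yet)
Bit 1: prefix='01' (no match yet)
Bit 2: prefix='011' -> emit 'h', reset
Bit 3: prefix='1' -> emit 'g', reset
Bit 4: prefix='0' (no match yet)
Bit 5: prefix='01' (no match yet)
Bit 6: prefix='010' -> emit 'j', reset
Bit 7: prefix='1' -> emit 'g', reset
Bit 8: prefix='0' (no match yet)
Bit 9: prefix='01' (no match yet)
Bit 10: prefix='011' -> emit 'h', reset
Bit 11: prefix='0' (no match yet)
Bit 12: prefix='01' (no match yet)
Bit 13: prefix='010' -> emit 'j', reset
Bit 14: prefix='0' (no match yet)
Bit 15: prefix='01' (no match yet)
Bit 16: prefix='011' -> emit 'h', reset

Answer: hgjghjh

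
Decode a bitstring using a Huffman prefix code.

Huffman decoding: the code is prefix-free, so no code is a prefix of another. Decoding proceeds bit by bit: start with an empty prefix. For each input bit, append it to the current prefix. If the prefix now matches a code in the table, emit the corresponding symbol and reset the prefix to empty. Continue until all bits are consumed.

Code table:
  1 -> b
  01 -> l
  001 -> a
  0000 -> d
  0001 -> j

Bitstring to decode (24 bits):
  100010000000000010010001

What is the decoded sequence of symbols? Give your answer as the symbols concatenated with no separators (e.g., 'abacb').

Answer: bjddjaj

Derivation:
Bit 0: prefix='1' -> emit 'b', reset
Bit 1: prefix='0' (no match yet)
Bit 2: prefix='00' (no match yet)
Bit 3: prefix='000' (no match yet)
Bit 4: prefix='0001' -> emit 'j', reset
Bit 5: prefix='0' (no match yet)
Bit 6: prefix='00' (no match yet)
Bit 7: prefix='000' (no match yet)
Bit 8: prefix='0000' -> emit 'd', reset
Bit 9: prefix='0' (no match yet)
Bit 10: prefix='00' (no match yet)
Bit 11: prefix='000' (no match yet)
Bit 12: prefix='0000' -> emit 'd', reset
Bit 13: prefix='0' (no match yet)
Bit 14: prefix='00' (no match yet)
Bit 15: prefix='000' (no match yet)
Bit 16: prefix='0001' -> emit 'j', reset
Bit 17: prefix='0' (no match yet)
Bit 18: prefix='00' (no match yet)
Bit 19: prefix='001' -> emit 'a', reset
Bit 20: prefix='0' (no match yet)
Bit 21: prefix='00' (no match yet)
Bit 22: prefix='000' (no match yet)
Bit 23: prefix='0001' -> emit 'j', reset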